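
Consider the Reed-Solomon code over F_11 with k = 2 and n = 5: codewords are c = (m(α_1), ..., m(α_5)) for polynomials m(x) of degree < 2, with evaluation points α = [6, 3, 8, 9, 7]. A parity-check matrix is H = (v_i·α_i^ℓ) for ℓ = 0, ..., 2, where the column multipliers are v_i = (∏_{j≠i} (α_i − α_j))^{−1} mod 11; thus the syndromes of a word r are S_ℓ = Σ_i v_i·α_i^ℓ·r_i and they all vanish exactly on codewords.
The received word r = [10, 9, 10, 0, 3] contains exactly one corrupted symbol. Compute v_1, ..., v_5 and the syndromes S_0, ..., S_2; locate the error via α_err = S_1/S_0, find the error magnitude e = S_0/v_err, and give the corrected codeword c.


S = (3, 2, 5), error at position 3, error magnitude e = 3, c = [10, 9, 7, 0, 3].

Step 1: column multipliers v_i = (∏_{j≠i}(α_i − α_j))^{−1} mod 11.
  i = 1 (α = 6): (6−3)(6−8)(6−9)(6−7) = 3·(−2)·(−3)·(−1) = −18 ≡ 4, so v_1 = 4^{−1} = 3 (mod 11).
  i = 2 (α = 3): (3−6)(3−8)(3−9)(3−7) = (−3)·(−5)·(−6)·(−4) = 360 ≡ 8, so v_2 = 8^{−1} = 7 (mod 11).
  i = 3 (α = 8): (8−6)(8−3)(8−9)(8−7) = 2·5·(−1)·1 = −10 ≡ 1, so v_3 = 1^{−1} = 1 (mod 11).
  i = 4 (α = 9): (9−6)(9−3)(9−8)(9−7) = 3·6·1·2 = 36 ≡ 3, so v_4 = 3^{−1} = 4 (mod 11).
  i = 5 (α = 7): (7−6)(7−3)(7−8)(7−9) = 1·4·(−1)·(−2) = 8 ≡ 8, so v_5 = 8^{−1} = 7 (mod 11).
  v = [3, 7, 1, 4, 7].
Step 2: syndromes of r = [10, 9, 10, 0, 3] (all sums mod 11).
  S_0 = Σ v_i r_i = 3·10 + 7·9 + 1·10 + 4·0 + 7·3 = 124 ≡ 3.
  S_1 = Σ v_i α_i r_i = 3·6·10 + 7·3·9 + 1·8·10 + 4·9·0 + 7·7·3 = 596 ≡ 2.
  α_i^2 mod 11 = [3, 9, 9, 4, 5].
  S_2 = Σ v_i α_i^2 r_i = 3·3·10 + 7·9·9 + 1·9·10 + 4·4·0 + 7·5·3 = 852 ≡ 5.
  S = (3, 2, 5) ≠ 0, so r is not a codeword (an error is present).
Step 3: locate the error. For a single error e at position i, S_ℓ = v_i·e·α_i^ℓ, so α_err = S_1/S_0.
  S_0^{−1} = 3^{−1} = 4 (mod 11), so α_err = 2·4 = 8 ≡ 8 = α_3. Error position i = 3.
  Consistency check: S_2/S_1 = 5·6 = 30 ≡ 8 = α_err ✓ (single-error assumption holds).
Step 4: error magnitude e = S_0/v_3 = S_0·∏_{j≠3}(α_3 − α_j) = 3·1 = 3 ≡ 3 (mod 11).
Step 5: correct position 3: c_3 = r_3 − e = 10 − 3 ≡ 7 (mod 11). Hence c = [10, 9, 7, 0, 3].
  Check: interpolating c through the α_i gives m(x) = 8 + 4·x (degree < 2) with m(α_i) = c_i for every i, so c is indeed a codeword.


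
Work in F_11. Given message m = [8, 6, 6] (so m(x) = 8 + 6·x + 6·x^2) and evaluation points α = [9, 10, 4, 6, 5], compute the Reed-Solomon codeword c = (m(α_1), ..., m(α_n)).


c = [9, 8, 7, 7, 1]

Message polynomial: m(x) = 8 + 6·x + 6·x^2 (mod 11).
For each evaluation point α_i, compute m(α_i) mod 11:
  α_1 = 9: Horner steps 6 → 5 → 9, so m(9) = 9.
  α_2 = 10: Horner steps 6 → 0 → 8, so m(10) = 8.
  α_3 = 4: Horner steps 6 → 8 → 7, so m(4) = 7.
  α_4 = 6: Horner steps 6 → 9 → 7, so m(6) = 7.
  α_5 = 5: Horner steps 6 → 3 → 1, so m(5) = 1.
Codeword c = [9, 8, 7, 7, 1] ∈ F_11^5.


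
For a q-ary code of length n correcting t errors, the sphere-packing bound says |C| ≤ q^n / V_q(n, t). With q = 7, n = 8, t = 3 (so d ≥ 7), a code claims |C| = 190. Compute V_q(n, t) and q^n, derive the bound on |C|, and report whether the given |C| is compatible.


V_q(n, t) = 13153, q^n = 5764801, Hamming bound = 438, |C| = 190 ≤ bound (satisfied).

Step 1: Compute V_q(n, t) = Σ_{j=0}^3 C(n, j) (q−1)^j.
  j = 0: C(8,0)·(6)^0 = 1·1 = 1.
  j = 1: C(8,1)·(6)^1 = 8·6 = 48.
  j = 2: C(8,2)·(6)^2 = 28·36 = 1008.
  j = 3: C(8,3)·(6)^3 = 56·216 = 12096.
  V_q(n, t) = 1 + 48 + 1008 + 12096 = 13153.
Step 2: q^n = 7^8 = 5764801.
Step 3: Hamming bound ⌊q^n / V_q(n,t)⌋ = ⌊5764801/13153⌋ = 438.
Step 4: Compare |C| = 190 to 438: satisfied.
The claimed |C| lies below the Hamming bound.


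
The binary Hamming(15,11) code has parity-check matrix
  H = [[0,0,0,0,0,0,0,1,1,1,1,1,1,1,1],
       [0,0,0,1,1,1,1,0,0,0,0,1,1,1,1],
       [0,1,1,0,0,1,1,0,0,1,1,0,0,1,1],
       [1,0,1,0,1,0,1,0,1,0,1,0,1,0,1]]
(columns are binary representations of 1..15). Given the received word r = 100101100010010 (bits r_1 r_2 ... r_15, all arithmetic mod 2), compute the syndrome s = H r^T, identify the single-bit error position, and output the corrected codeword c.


s = (0, 0, 0, 1)^T, error position = 1, corrected codeword c = 000101100010010

Compute s = H r^T mod 2 one row at a time:
  s_1 = 0 + 0 + 0 + 1 + 0 + 0 + 1 + 0 = 2 ≡ 0 (mod 2).
  s_2 = 1 + 0 + 1 + 1 + 0 + 0 + 1 + 0 = 4 ≡ 0 (mod 2).
  s_3 = 0 + 0 + 1 + 1 + 0 + 1 + 1 + 0 = 4 ≡ 0 (mod 2).
  s_4 = 1 + 0 + 0 + 1 + 0 + 1 + 0 + 0 = 3 ≡ 1 (mod 2).
s = (0, 0, 0, 1)^T — this equals column 1 of H (binary 0001), so error is at position 1.
Correct: flip bit 1 of r = 100101100010010 to get c = 000101100010010.


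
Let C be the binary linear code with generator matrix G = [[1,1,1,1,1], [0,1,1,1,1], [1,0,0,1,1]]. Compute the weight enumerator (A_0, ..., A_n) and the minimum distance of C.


Weight distribution: A_0 = 1, A_1 = 1, A_2 = 2, A_3 = 2, A_4 = 1, A_5 = 1. Minimum distance d = 1.

Enumerate all 2^3 = 8 messages m ∈ F_2^3.
For each, compute codeword c = mG in F_2^5, then tally its weight.
  m = 000 → c = 00000, weight = 0.
  m = 100 → c = 11111, weight = 5.
  m = 010 → c = 01111, weight = 4.
  m = 110 → c = 10000, weight = 1.
  m = 001 → c = 10011, weight = 3.
  m = 101 → c = 01100, weight = 2.
  m = 011 → c = 11100, weight = 3.
  m = 111 → c = 00011, weight = 2.
Tally weights:
  weight 0: 1 codewords.
  weight 1: 1 codewords.
  weight 2: 2 codewords.
  weight 3: 2 codewords.
  weight 4: 1 codewords.
  weight 5: 1 codewords.
Minimum distance d = smallest w > 0 with A_w > 0 = 1.
Sanity: Σ A_w = 8 = 2^3 = 8 ✓.


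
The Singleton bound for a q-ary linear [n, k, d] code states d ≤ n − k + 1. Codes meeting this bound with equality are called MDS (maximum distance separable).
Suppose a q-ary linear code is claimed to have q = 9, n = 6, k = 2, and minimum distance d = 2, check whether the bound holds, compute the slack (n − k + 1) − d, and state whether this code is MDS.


Singleton RHS = n − k + 1 = 5, slack = 3, bound satisfied, not MDS.

Singleton bound: d ≤ n − k + 1.
Here n = 6, k = 2, so n − k + 1 = 5.
Given d = 2, check d ≤ 5: YES.
Slack = (n − k + 1) − d = 3.
The code is NOT MDS (slack = 3 > 0).
Description: the claimed parameters are [6, 2, 2]_9; such a code would be non-MDS.


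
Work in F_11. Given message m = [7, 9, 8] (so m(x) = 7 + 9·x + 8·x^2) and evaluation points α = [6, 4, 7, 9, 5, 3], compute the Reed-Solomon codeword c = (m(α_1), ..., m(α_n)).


c = [8, 6, 0, 10, 10, 7]

Message polynomial: m(x) = 7 + 9·x + 8·x^2 (mod 11).
For each evaluation point α_i, compute m(α_i) mod 11:
  α_1 = 6: Horner steps 8 → 2 → 8, so m(6) = 8.
  α_2 = 4: Horner steps 8 → 8 → 6, so m(4) = 6.
  α_3 = 7: Horner steps 8 → 10 → 0, so m(7) = 0.
  α_4 = 9: Horner steps 8 → 4 → 10, so m(9) = 10.
  α_5 = 5: Horner steps 8 → 5 → 10, so m(5) = 10.
  α_6 = 3: Horner steps 8 → 0 → 7, so m(3) = 7.
Codeword c = [8, 6, 0, 10, 10, 7] ∈ F_11^6.


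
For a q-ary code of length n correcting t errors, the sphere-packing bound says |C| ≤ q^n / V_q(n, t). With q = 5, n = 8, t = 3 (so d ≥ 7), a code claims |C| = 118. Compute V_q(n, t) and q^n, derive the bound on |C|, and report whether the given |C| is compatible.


V_q(n, t) = 4065, q^n = 390625, Hamming bound = 96, |C| = 118 > bound (violated).

Step 1: Compute V_q(n, t) = Σ_{j=0}^3 C(n, j) (q−1)^j.
  j = 0: C(8,0)·(4)^0 = 1·1 = 1.
  j = 1: C(8,1)·(4)^1 = 8·4 = 32.
  j = 2: C(8,2)·(4)^2 = 28·16 = 448.
  j = 3: C(8,3)·(4)^3 = 56·64 = 3584.
  V_q(n, t) = 1 + 32 + 448 + 3584 = 4065.
Step 2: q^n = 5^8 = 390625.
Step 3: Hamming bound ⌊q^n / V_q(n,t)⌋ = ⌊390625/4065⌋ = 96.
Step 4: Compare |C| = 118 to 96: violated.
The claimed |C| lies above the Hamming bound, so no 5-ary code of length 8 with d ≥ 7 can have 118 codewords.


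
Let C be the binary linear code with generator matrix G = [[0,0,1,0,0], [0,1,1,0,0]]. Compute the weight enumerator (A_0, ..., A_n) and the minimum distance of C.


Weight distribution: A_0 = 1, A_1 = 2, A_2 = 1. Minimum distance d = 1.

Enumerate all 2^2 = 4 messages m ∈ F_2^2.
For each, compute codeword c = mG in F_2^5, then tally its weight.
  m = 00 → c = 00000, weight = 0.
  m = 10 → c = 00100, weight = 1.
  m = 01 → c = 01100, weight = 2.
  m = 11 → c = 01000, weight = 1.
Tally weights:
  weight 0: 1 codewords.
  weight 1: 2 codewords.
  weight 2: 1 codewords.
Minimum distance d = smallest w > 0 with A_w > 0 = 1.
Sanity: Σ A_w = 4 = 2^2 = 4 ✓.


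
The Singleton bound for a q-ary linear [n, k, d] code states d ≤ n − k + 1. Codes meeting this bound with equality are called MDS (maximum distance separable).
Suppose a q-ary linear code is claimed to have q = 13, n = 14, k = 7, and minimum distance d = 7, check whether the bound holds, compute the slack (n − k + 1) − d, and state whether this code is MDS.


Singleton RHS = n − k + 1 = 8, slack = 1, bound satisfied, not MDS.

Singleton bound: d ≤ n − k + 1.
Here n = 14, k = 7, so n − k + 1 = 8.
Given d = 7, check d ≤ 8: YES.
Slack = (n − k + 1) − d = 1.
The code is NOT MDS (slack = 1 > 0).
Description: the claimed parameters are [14, 7, 7]_13; such a code would be non-MDS.


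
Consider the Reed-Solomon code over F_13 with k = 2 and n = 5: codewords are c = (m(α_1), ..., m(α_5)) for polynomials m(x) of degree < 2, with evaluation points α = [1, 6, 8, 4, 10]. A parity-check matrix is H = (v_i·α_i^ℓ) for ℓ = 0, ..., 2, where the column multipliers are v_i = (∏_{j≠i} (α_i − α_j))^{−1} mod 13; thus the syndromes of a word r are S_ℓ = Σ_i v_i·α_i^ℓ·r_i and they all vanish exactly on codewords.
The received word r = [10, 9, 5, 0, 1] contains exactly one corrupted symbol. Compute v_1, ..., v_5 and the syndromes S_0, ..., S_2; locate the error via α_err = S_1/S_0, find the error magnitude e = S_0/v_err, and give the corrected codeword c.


S = (12, 12, 12), error at position 1, error magnitude e = 4, c = [6, 9, 5, 0, 1].

Step 1: column multipliers v_i = (∏_{j≠i}(α_i − α_j))^{−1} mod 13.
  i = 1 (α = 1): (1−6)(1−8)(1−4)(1−10) = (−5)·(−7)·(−3)·(−9) = 945 ≡ 9, so v_1 = 9^{−1} = 3 (mod 13).
  i = 2 (α = 6): (6−1)(6−8)(6−4)(6−10) = 5·(−2)·2·(−4) = 80 ≡ 2, so v_2 = 2^{−1} = 7 (mod 13).
  i = 3 (α = 8): (8−1)(8−6)(8−4)(8−10) = 7·2·4·(−2) = −112 ≡ 5, so v_3 = 5^{−1} = 8 (mod 13).
  i = 4 (α = 4): (4−1)(4−6)(4−8)(4−10) = 3·(−2)·(−4)·(−6) = −144 ≡ 12, so v_4 = 12^{−1} = 12 (mod 13).
  i = 5 (α = 10): (10−1)(10−6)(10−8)(10−4) = 9·4·2·6 = 432 ≡ 3, so v_5 = 3^{−1} = 9 (mod 13).
  v = [3, 7, 8, 12, 9].
Step 2: syndromes of r = [10, 9, 5, 0, 1] (all sums mod 13).
  S_0 = Σ v_i r_i = 3·10 + 7·9 + 8·5 + 12·0 + 9·1 = 142 ≡ 12.
  S_1 = Σ v_i α_i r_i = 3·1·10 + 7·6·9 + 8·8·5 + 12·4·0 + 9·10·1 = 818 ≡ 12.
  α_i^2 mod 13 = [1, 10, 12, 3, 9].
  S_2 = Σ v_i α_i^2 r_i = 3·1·10 + 7·10·9 + 8·12·5 + 12·3·0 + 9·9·1 = 1221 ≡ 12.
  S = (12, 12, 12) ≠ 0, so r is not a codeword (an error is present).
Step 3: locate the error. For a single error e at position i, S_ℓ = v_i·e·α_i^ℓ, so α_err = S_1/S_0.
  S_0^{−1} = 12^{−1} = 12 (mod 13), so α_err = 12·12 = 144 ≡ 1 = α_1. Error position i = 1.
  Consistency check: S_2/S_1 = 12·12 = 144 ≡ 1 = α_err ✓ (single-error assumption holds).
Step 4: error magnitude e = S_0/v_1 = S_0·∏_{j≠1}(α_1 − α_j) = 12·9 = 108 ≡ 4 (mod 13).
Step 5: correct position 1: c_1 = r_1 − e = 10 − 4 ≡ 6 (mod 13). Hence c = [6, 9, 5, 0, 1].
  Check: interpolating c through the α_i gives m(x) = 8 + 11·x (degree < 2) with m(α_i) = c_i for every i, so c is indeed a codeword.


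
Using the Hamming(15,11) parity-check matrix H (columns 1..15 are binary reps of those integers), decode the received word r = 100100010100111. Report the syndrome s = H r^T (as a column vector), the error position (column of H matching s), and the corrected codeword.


s = (1, 0, 1, 1)^T, error position = 11, corrected codeword c = 100100010110111

Compute s = H r^T mod 2 one row at a time:
  s_1 = 1 + 0 + 1 + 0 + 0 + 1 + 1 + 1 = 5 ≡ 1 (mod 2).
  s_2 = 1 + 0 + 0 + 0 + 0 + 1 + 1 + 1 = 4 ≡ 0 (mod 2).
  s_3 = 0 + 0 + 0 + 0 + 1 + 0 + 1 + 1 = 3 ≡ 1 (mod 2).
  s_4 = 1 + 0 + 0 + 0 + 0 + 0 + 1 + 1 = 3 ≡ 1 (mod 2).
s = (1, 0, 1, 1)^T — this equals column 11 of H (binary 1011), so error is at position 11.
Correct: flip bit 11 of r = 100100010100111 to get c = 100100010110111.


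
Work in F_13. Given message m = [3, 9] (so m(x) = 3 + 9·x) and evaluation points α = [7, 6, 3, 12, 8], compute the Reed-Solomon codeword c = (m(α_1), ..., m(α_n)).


c = [1, 5, 4, 7, 10]

Message polynomial: m(x) = 3 + 9·x (mod 13).
For each evaluation point α_i, compute m(α_i) mod 13:
  α_1 = 7: Horner steps 9 → 1, so m(7) = 1.
  α_2 = 6: Horner steps 9 → 5, so m(6) = 5.
  α_3 = 3: Horner steps 9 → 4, so m(3) = 4.
  α_4 = 12: Horner steps 9 → 7, so m(12) = 7.
  α_5 = 8: Horner steps 9 → 10, so m(8) = 10.
Codeword c = [1, 5, 4, 7, 10] ∈ F_13^5.


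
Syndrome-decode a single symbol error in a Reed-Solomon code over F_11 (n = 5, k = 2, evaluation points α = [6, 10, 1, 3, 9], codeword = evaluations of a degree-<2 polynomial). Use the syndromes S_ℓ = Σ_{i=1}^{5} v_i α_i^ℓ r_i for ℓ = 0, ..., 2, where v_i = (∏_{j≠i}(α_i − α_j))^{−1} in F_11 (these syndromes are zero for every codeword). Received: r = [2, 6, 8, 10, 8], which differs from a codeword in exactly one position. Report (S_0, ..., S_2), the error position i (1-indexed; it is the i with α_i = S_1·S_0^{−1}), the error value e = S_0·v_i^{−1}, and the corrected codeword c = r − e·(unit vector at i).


S = (8, 6, 10), error at position 5, error magnitude e = 3, c = [2, 6, 8, 10, 5].

Step 1: column multipliers v_i = (∏_{j≠i}(α_i − α_j))^{−1} mod 11.
  i = 1 (α = 6): (6−10)(6−1)(6−3)(6−9) = (−4)·5·3·(−3) = 180 ≡ 4, so v_1 = 4^{−1} = 3 (mod 11).
  i = 2 (α = 10): (10−6)(10−1)(10−3)(10−9) = 4·9·7·1 = 252 ≡ 10, so v_2 = 10^{−1} = 10 (mod 11).
  i = 3 (α = 1): (1−6)(1−10)(1−3)(1−9) = (−5)·(−9)·(−2)·(−8) = 720 ≡ 5, so v_3 = 5^{−1} = 9 (mod 11).
  i = 4 (α = 3): (3−6)(3−10)(3−1)(3−9) = (−3)·(−7)·2·(−6) = −252 ≡ 1, so v_4 = 1^{−1} = 1 (mod 11).
  i = 5 (α = 9): (9−6)(9−10)(9−1)(9−3) = 3·(−1)·8·6 = −144 ≡ 10, so v_5 = 10^{−1} = 10 (mod 11).
  v = [3, 10, 9, 1, 10].
Step 2: syndromes of r = [2, 6, 8, 10, 8] (all sums mod 11).
  S_0 = Σ v_i r_i = 3·2 + 10·6 + 9·8 + 1·10 + 10·8 = 228 ≡ 8.
  S_1 = Σ v_i α_i r_i = 3·6·2 + 10·10·6 + 9·1·8 + 1·3·10 + 10·9·8 = 1458 ≡ 6.
  α_i^2 mod 11 = [3, 1, 1, 9, 4].
  S_2 = Σ v_i α_i^2 r_i = 3·3·2 + 10·1·6 + 9·1·8 + 1·9·10 + 10·4·8 = 560 ≡ 10.
  S = (8, 6, 10) ≠ 0, so r is not a codeword (an error is present).
Step 3: locate the error. For a single error e at position i, S_ℓ = v_i·e·α_i^ℓ, so α_err = S_1/S_0.
  S_0^{−1} = 8^{−1} = 7 (mod 11), so α_err = 6·7 = 42 ≡ 9 = α_5. Error position i = 5.
  Consistency check: S_2/S_1 = 10·2 = 20 ≡ 9 = α_err ✓ (single-error assumption holds).
Step 4: error magnitude e = S_0/v_5 = S_0·∏_{j≠5}(α_5 − α_j) = 8·10 = 80 ≡ 3 (mod 11).
Step 5: correct position 5: c_5 = r_5 − e = 8 − 3 ≡ 5 (mod 11). Hence c = [2, 6, 8, 10, 5].
  Check: interpolating c through the α_i gives m(x) = 7 + 1·x (degree < 2) with m(α_i) = c_i for every i, so c is indeed a codeword.


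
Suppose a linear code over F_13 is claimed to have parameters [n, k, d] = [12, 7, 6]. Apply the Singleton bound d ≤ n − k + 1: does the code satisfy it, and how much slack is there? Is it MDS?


Singleton RHS = n − k + 1 = 6, slack = 0, bound satisfied, MDS.

Singleton bound: d ≤ n − k + 1.
Here n = 12, k = 7, so n − k + 1 = 6.
Given d = 6, check d ≤ 6: YES.
Slack = (n − k + 1) − d = 0.
The code is MDS (slack = 0).
Description: the claimed parameters are [12, 7, 6]_13; such a code would be MDS (meets Singleton bound).


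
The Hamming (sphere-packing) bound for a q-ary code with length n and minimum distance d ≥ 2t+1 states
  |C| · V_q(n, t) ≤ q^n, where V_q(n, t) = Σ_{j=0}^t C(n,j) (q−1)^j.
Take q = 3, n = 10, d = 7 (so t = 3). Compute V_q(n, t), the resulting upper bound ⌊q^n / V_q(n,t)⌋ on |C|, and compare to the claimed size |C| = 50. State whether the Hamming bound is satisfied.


V_q(n, t) = 1161, q^n = 59049, Hamming bound = 50, |C| = 50 ≤ bound (satisfied).

Step 1: Compute V_q(n, t) = Σ_{j=0}^3 C(n, j) (q−1)^j.
  j = 0: C(10,0)·(2)^0 = 1·1 = 1.
  j = 1: C(10,1)·(2)^1 = 10·2 = 20.
  j = 2: C(10,2)·(2)^2 = 45·4 = 180.
  j = 3: C(10,3)·(2)^3 = 120·8 = 960.
  V_q(n, t) = 1 + 20 + 180 + 960 = 1161.
Step 2: q^n = 3^10 = 59049.
Step 3: Hamming bound ⌊q^n / V_q(n,t)⌋ = ⌊59049/1161⌋ = 50.
Step 4: Compare |C| = 50 to 50: satisfied.
The claimed |C| lies at the Hamming bound (tight).


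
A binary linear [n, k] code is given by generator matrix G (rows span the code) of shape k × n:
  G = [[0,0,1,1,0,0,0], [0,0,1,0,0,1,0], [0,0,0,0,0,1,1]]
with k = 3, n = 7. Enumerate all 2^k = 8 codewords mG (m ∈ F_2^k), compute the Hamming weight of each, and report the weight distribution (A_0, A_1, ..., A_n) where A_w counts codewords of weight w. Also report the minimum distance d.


Weight distribution: A_0 = 1, A_2 = 6, A_4 = 1. Minimum distance d = 2.

Enumerate all 2^3 = 8 messages m ∈ F_2^3.
For each, compute codeword c = mG in F_2^7, then tally its weight.
  m = 000 → c = 0000000, weight = 0.
  m = 100 → c = 0011000, weight = 2.
  m = 010 → c = 0010010, weight = 2.
  m = 110 → c = 0001010, weight = 2.
  m = 001 → c = 0000011, weight = 2.
  m = 101 → c = 0011011, weight = 4.
  m = 011 → c = 0010001, weight = 2.
  m = 111 → c = 0001001, weight = 2.
Tally weights:
  weight 0: 1 codewords.
  weight 2: 6 codewords.
  weight 4: 1 codewords.
Minimum distance d = smallest w > 0 with A_w > 0 = 2.
Sanity: Σ A_w = 8 = 2^3 = 8 ✓.


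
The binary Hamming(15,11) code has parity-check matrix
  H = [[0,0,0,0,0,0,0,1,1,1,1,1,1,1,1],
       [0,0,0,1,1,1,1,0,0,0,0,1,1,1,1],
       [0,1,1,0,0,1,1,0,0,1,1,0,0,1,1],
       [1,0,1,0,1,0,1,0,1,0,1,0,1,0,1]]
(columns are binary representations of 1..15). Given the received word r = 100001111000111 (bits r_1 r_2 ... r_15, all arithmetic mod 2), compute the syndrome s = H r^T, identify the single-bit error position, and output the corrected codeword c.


s = (1, 1, 0, 1)^T, error position = 13, corrected codeword c = 100001111000011

Compute s = H r^T mod 2 one row at a time:
  s_1 = 1 + 1 + 0 + 0 + 0 + 1 + 1 + 1 = 5 ≡ 1 (mod 2).
  s_2 = 0 + 0 + 1 + 1 + 0 + 1 + 1 + 1 = 5 ≡ 1 (mod 2).
  s_3 = 0 + 0 + 1 + 1 + 0 + 0 + 1 + 1 = 4 ≡ 0 (mod 2).
  s_4 = 1 + 0 + 0 + 1 + 1 + 0 + 1 + 1 = 5 ≡ 1 (mod 2).
s = (1, 1, 0, 1)^T — this equals column 13 of H (binary 1101), so error is at position 13.
Correct: flip bit 13 of r = 100001111000111 to get c = 100001111000011.


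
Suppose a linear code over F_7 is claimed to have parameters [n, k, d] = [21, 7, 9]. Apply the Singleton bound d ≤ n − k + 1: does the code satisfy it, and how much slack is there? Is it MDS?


Singleton RHS = n − k + 1 = 15, slack = 6, bound satisfied, not MDS.

Singleton bound: d ≤ n − k + 1.
Here n = 21, k = 7, so n − k + 1 = 15.
Given d = 9, check d ≤ 15: YES.
Slack = (n − k + 1) − d = 6.
The code is NOT MDS (slack = 6 > 0).
Description: the claimed parameters are [21, 7, 9]_7; such a code would be non-MDS.


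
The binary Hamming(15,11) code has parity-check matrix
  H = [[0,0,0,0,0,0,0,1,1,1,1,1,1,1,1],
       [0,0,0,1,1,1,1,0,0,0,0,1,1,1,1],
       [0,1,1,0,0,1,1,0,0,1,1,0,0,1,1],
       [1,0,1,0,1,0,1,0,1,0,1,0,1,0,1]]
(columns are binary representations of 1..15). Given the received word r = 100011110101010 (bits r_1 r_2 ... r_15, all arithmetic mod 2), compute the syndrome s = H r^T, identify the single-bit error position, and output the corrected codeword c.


s = (0, 1, 0, 1)^T, error position = 5, corrected codeword c = 100001110101010

Compute s = H r^T mod 2 one row at a time:
  s_1 = 1 + 0 + 1 + 0 + 1 + 0 + 1 + 0 = 4 ≡ 0 (mod 2).
  s_2 = 0 + 1 + 1 + 1 + 1 + 0 + 1 + 0 = 5 ≡ 1 (mod 2).
  s_3 = 0 + 0 + 1 + 1 + 1 + 0 + 1 + 0 = 4 ≡ 0 (mod 2).
  s_4 = 1 + 0 + 1 + 1 + 0 + 0 + 0 + 0 = 3 ≡ 1 (mod 2).
s = (0, 1, 0, 1)^T — this equals column 5 of H (binary 0101), so error is at position 5.
Correct: flip bit 5 of r = 100011110101010 to get c = 100001110101010.


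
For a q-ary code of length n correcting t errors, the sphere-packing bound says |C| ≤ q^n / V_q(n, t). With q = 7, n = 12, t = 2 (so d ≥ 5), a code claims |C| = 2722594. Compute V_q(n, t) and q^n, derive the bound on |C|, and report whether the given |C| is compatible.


V_q(n, t) = 2449, q^n = 13841287201, Hamming bound = 5651811, |C| = 2722594 ≤ bound (satisfied).

Step 1: Compute V_q(n, t) = Σ_{j=0}^2 C(n, j) (q−1)^j.
  j = 0: C(12,0)·(6)^0 = 1·1 = 1.
  j = 1: C(12,1)·(6)^1 = 12·6 = 72.
  j = 2: C(12,2)·(6)^2 = 66·36 = 2376.
  V_q(n, t) = 1 + 72 + 2376 = 2449.
Step 2: q^n = 7^12 = 13841287201.
Step 3: Hamming bound ⌊q^n / V_q(n,t)⌋ = ⌊13841287201/2449⌋ = 5651811.
Step 4: Compare |C| = 2722594 to 5651811: satisfied.
The claimed |C| lies below the Hamming bound.


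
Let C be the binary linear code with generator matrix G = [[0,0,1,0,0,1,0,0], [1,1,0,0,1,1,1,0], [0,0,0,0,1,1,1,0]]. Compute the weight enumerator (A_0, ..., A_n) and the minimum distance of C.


Weight distribution: A_0 = 1, A_2 = 2, A_3 = 2, A_4 = 1, A_5 = 2. Minimum distance d = 2.

Enumerate all 2^3 = 8 messages m ∈ F_2^3.
For each, compute codeword c = mG in F_2^8, then tally its weight.
  m = 000 → c = 00000000, weight = 0.
  m = 100 → c = 00100100, weight = 2.
  m = 010 → c = 11001110, weight = 5.
  m = 110 → c = 11101010, weight = 5.
  m = 001 → c = 00001110, weight = 3.
  m = 101 → c = 00101010, weight = 3.
  m = 011 → c = 11000000, weight = 2.
  m = 111 → c = 11100100, weight = 4.
Tally weights:
  weight 0: 1 codewords.
  weight 2: 2 codewords.
  weight 3: 2 codewords.
  weight 4: 1 codewords.
  weight 5: 2 codewords.
Minimum distance d = smallest w > 0 with A_w > 0 = 2.
Sanity: Σ A_w = 8 = 2^3 = 8 ✓.


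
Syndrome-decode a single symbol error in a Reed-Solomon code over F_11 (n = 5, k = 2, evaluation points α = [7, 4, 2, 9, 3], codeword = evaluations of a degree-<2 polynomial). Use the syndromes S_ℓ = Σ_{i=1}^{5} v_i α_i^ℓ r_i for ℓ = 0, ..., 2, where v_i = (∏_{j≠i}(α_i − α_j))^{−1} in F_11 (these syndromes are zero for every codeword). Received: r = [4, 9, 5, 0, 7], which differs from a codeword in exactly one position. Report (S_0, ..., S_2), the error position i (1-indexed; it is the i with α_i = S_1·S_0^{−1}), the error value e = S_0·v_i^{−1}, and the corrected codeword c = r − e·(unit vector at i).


S = (7, 8, 6), error at position 4, error magnitude e = 3, c = [4, 9, 5, 8, 7].

Step 1: column multipliers v_i = (∏_{j≠i}(α_i − α_j))^{−1} mod 11.
  i = 1 (α = 7): (7−4)(7−2)(7−9)(7−3) = 3·5·(−2)·4 = −120 ≡ 1, so v_1 = 1^{−1} = 1 (mod 11).
  i = 2 (α = 4): (4−7)(4−2)(4−9)(4−3) = (−3)·2·(−5)·1 = 30 ≡ 8, so v_2 = 8^{−1} = 7 (mod 11).
  i = 3 (α = 2): (2−7)(2−4)(2−9)(2−3) = (−5)·(−2)·(−7)·(−1) = 70 ≡ 4, so v_3 = 4^{−1} = 3 (mod 11).
  i = 4 (α = 9): (9−7)(9−4)(9−2)(9−3) = 2·5·7·6 = 420 ≡ 2, so v_4 = 2^{−1} = 6 (mod 11).
  i = 5 (α = 3): (3−7)(3−4)(3−2)(3−9) = (−4)·(−1)·1·(−6) = −24 ≡ 9, so v_5 = 9^{−1} = 5 (mod 11).
  v = [1, 7, 3, 6, 5].
Step 2: syndromes of r = [4, 9, 5, 0, 7] (all sums mod 11).
  S_0 = Σ v_i r_i = 1·4 + 7·9 + 3·5 + 6·0 + 5·7 = 117 ≡ 7.
  S_1 = Σ v_i α_i r_i = 1·7·4 + 7·4·9 + 3·2·5 + 6·9·0 + 5·3·7 = 415 ≡ 8.
  α_i^2 mod 11 = [5, 5, 4, 4, 9].
  S_2 = Σ v_i α_i^2 r_i = 1·5·4 + 7·5·9 + 3·4·5 + 6·4·0 + 5·9·7 = 710 ≡ 6.
  S = (7, 8, 6) ≠ 0, so r is not a codeword (an error is present).
Step 3: locate the error. For a single error e at position i, S_ℓ = v_i·e·α_i^ℓ, so α_err = S_1/S_0.
  S_0^{−1} = 7^{−1} = 8 (mod 11), so α_err = 8·8 = 64 ≡ 9 = α_4. Error position i = 4.
  Consistency check: S_2/S_1 = 6·7 = 42 ≡ 9 = α_err ✓ (single-error assumption holds).
Step 4: error magnitude e = S_0/v_4 = S_0·∏_{j≠4}(α_4 − α_j) = 7·2 = 14 ≡ 3 (mod 11).
Step 5: correct position 4: c_4 = r_4 − e = 0 − 3 ≡ 8 (mod 11). Hence c = [4, 9, 5, 8, 7].
  Check: interpolating c through the α_i gives m(x) = 1 + 2·x (degree < 2) with m(α_i) = c_i for every i, so c is indeed a codeword.


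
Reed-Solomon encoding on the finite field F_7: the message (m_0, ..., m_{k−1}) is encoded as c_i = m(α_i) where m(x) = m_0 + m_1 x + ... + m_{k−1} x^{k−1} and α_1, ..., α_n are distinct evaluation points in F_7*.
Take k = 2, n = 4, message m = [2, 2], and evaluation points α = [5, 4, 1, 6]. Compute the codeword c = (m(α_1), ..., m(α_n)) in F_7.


c = [5, 3, 4, 0]

Message polynomial: m(x) = 2 + 2·x (mod 7).
For each evaluation point α_i, compute m(α_i) mod 7:
  α_1 = 5: Horner steps 2 → 5, so m(5) = 5.
  α_2 = 4: Horner steps 2 → 3, so m(4) = 3.
  α_3 = 1: Horner steps 2 → 4, so m(1) = 4.
  α_4 = 6: Horner steps 2 → 0, so m(6) = 0.
Codeword c = [5, 3, 4, 0] ∈ F_7^4.


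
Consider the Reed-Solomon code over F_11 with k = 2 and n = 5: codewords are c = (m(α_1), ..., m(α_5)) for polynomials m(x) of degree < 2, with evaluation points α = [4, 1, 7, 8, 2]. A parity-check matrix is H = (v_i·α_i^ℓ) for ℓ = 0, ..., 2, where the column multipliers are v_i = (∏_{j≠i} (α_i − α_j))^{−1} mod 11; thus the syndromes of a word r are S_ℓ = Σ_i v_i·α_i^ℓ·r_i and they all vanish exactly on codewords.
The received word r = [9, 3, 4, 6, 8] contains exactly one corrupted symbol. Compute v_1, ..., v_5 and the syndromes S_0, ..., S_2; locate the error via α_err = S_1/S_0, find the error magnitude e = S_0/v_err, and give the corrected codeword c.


S = (6, 1, 2), error at position 5, error magnitude e = 3, c = [9, 3, 4, 6, 5].

Step 1: column multipliers v_i = (∏_{j≠i}(α_i − α_j))^{−1} mod 11.
  i = 1 (α = 4): (4−1)(4−7)(4−8)(4−2) = 3·(−3)·(−4)·2 = 72 ≡ 6, so v_1 = 6^{−1} = 2 (mod 11).
  i = 2 (α = 1): (1−4)(1−7)(1−8)(1−2) = (−3)·(−6)·(−7)·(−1) = 126 ≡ 5, so v_2 = 5^{−1} = 9 (mod 11).
  i = 3 (α = 7): (7−4)(7−1)(7−8)(7−2) = 3·6·(−1)·5 = −90 ≡ 9, so v_3 = 9^{−1} = 5 (mod 11).
  i = 4 (α = 8): (8−4)(8−1)(8−7)(8−2) = 4·7·1·6 = 168 ≡ 3, so v_4 = 3^{−1} = 4 (mod 11).
  i = 5 (α = 2): (2−4)(2−1)(2−7)(2−8) = (−2)·1·(−5)·(−6) = −60 ≡ 6, so v_5 = 6^{−1} = 2 (mod 11).
  v = [2, 9, 5, 4, 2].
Step 2: syndromes of r = [9, 3, 4, 6, 8] (all sums mod 11).
  S_0 = Σ v_i r_i = 2·9 + 9·3 + 5·4 + 4·6 + 2·8 = 105 ≡ 6.
  S_1 = Σ v_i α_i r_i = 2·4·9 + 9·1·3 + 5·7·4 + 4·8·6 + 2·2·8 = 463 ≡ 1.
  α_i^2 mod 11 = [5, 1, 5, 9, 4].
  S_2 = Σ v_i α_i^2 r_i = 2·5·9 + 9·1·3 + 5·5·4 + 4·9·6 + 2·4·8 = 497 ≡ 2.
  S = (6, 1, 2) ≠ 0, so r is not a codeword (an error is present).
Step 3: locate the error. For a single error e at position i, S_ℓ = v_i·e·α_i^ℓ, so α_err = S_1/S_0.
  S_0^{−1} = 6^{−1} = 2 (mod 11), so α_err = 1·2 = 2 ≡ 2 = α_5. Error position i = 5.
  Consistency check: S_2/S_1 = 2·1 = 2 ≡ 2 = α_err ✓ (single-error assumption holds).
Step 4: error magnitude e = S_0/v_5 = S_0·∏_{j≠5}(α_5 − α_j) = 6·6 = 36 ≡ 3 (mod 11).
Step 5: correct position 5: c_5 = r_5 − e = 8 − 3 ≡ 5 (mod 11). Hence c = [9, 3, 4, 6, 5].
  Check: interpolating c through the α_i gives m(x) = 1 + 2·x (degree < 2) with m(α_i) = c_i for every i, so c is indeed a codeword.


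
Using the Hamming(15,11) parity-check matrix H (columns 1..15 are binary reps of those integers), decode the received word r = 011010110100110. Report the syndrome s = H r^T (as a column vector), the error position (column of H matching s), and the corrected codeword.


s = (0, 0, 1, 0)^T, error position = 2, corrected codeword c = 001010110100110

Compute s = H r^T mod 2 one row at a time:
  s_1 = 1 + 0 + 1 + 0 + 0 + 1 + 1 + 0 = 4 ≡ 0 (mod 2).
  s_2 = 0 + 1 + 0 + 1 + 0 + 1 + 1 + 0 = 4 ≡ 0 (mod 2).
  s_3 = 1 + 1 + 0 + 1 + 1 + 0 + 1 + 0 = 5 ≡ 1 (mod 2).
  s_4 = 0 + 1 + 1 + 1 + 0 + 0 + 1 + 0 = 4 ≡ 0 (mod 2).
s = (0, 0, 1, 0)^T — this equals column 2 of H (binary 0010), so error is at position 2.
Correct: flip bit 2 of r = 011010110100110 to get c = 001010110100110.


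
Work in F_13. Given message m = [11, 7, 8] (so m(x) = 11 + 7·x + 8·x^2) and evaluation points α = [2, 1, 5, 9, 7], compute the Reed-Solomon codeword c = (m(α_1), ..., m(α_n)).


c = [5, 0, 12, 7, 10]

Message polynomial: m(x) = 11 + 7·x + 8·x^2 (mod 13).
For each evaluation point α_i, compute m(α_i) mod 13:
  α_1 = 2: Horner steps 8 → 10 → 5, so m(2) = 5.
  α_2 = 1: Horner steps 8 → 2 → 0, so m(1) = 0.
  α_3 = 5: Horner steps 8 → 8 → 12, so m(5) = 12.
  α_4 = 9: Horner steps 8 → 1 → 7, so m(9) = 7.
  α_5 = 7: Horner steps 8 → 11 → 10, so m(7) = 10.
Codeword c = [5, 0, 12, 7, 10] ∈ F_13^5.


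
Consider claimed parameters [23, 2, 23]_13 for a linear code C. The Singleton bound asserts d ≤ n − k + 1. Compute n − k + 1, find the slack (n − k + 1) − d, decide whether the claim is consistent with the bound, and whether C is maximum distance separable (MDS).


Singleton RHS = n − k + 1 = 22, slack = -1, bound violated (no such code; not MDS).

Singleton bound: d ≤ n − k + 1.
Here n = 23, k = 2, so n − k + 1 = 22.
Given d = 23, check d ≤ 22: NO.
Slack = (n − k + 1) − d = -1.
The slack is negative: d = 23 exceeds n − k + 1 = 22 by 1, so the Singleton bound is violated and no linear [23, 2, 23]_13 code can exist. In particular it is not MDS (MDS requires d = n − k + 1 exactly).
Description: the claimed parameters are [23, 2, 23]_13; such a code would be impossible (violates the Singleton bound).


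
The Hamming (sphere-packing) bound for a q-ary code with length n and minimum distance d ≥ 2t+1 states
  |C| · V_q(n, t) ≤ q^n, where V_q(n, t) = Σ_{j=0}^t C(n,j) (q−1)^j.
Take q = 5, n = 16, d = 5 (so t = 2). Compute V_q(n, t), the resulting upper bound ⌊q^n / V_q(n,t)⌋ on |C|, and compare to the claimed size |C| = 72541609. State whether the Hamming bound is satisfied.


V_q(n, t) = 1985, q^n = 152587890625, Hamming bound = 76870473, |C| = 72541609 ≤ bound (satisfied).

Step 1: Compute V_q(n, t) = Σ_{j=0}^2 C(n, j) (q−1)^j.
  j = 0: C(16,0)·(4)^0 = 1·1 = 1.
  j = 1: C(16,1)·(4)^1 = 16·4 = 64.
  j = 2: C(16,2)·(4)^2 = 120·16 = 1920.
  V_q(n, t) = 1 + 64 + 1920 = 1985.
Step 2: q^n = 5^16 = 152587890625.
Step 3: Hamming bound ⌊q^n / V_q(n,t)⌋ = ⌊152587890625/1985⌋ = 76870473.
Step 4: Compare |C| = 72541609 to 76870473: satisfied.
The claimed |C| lies below the Hamming bound.


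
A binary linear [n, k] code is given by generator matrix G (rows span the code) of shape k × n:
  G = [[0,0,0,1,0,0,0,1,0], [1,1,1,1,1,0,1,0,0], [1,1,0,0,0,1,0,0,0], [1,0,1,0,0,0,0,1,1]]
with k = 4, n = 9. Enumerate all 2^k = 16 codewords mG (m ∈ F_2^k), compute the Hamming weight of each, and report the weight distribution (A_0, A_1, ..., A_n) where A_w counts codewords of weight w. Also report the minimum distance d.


Weight distribution: A_0 = 1, A_2 = 1, A_3 = 1, A_4 = 3, A_5 = 6, A_6 = 3, A_7 = 1. Minimum distance d = 2.

Enumerate all 2^4 = 16 messages m ∈ F_2^4.
For each, compute codeword c = mG in F_2^9, then tally its weight.
  m = 0000 → c = 000000000, weight = 0.
  m = 1000 → c = 000100010, weight = 2.
  m = 0100 → c = 111110100, weight = 6.
  m = 1100 → c = 111010110, weight = 6.
  m = 0010 → c = 110001000, weight = 3.
  m = 1010 → c = 110101010, weight = 5.
  m = 0110 → c = 001111100, weight = 5.
  m = 1110 → c = 001011110, weight = 5.
  m = 0001 → c = 101000011, weight = 4.
  m = 1001 → c = 101100001, weight = 4.
  m = 0101 → c = 010110111, weight = 6.
  m = 1101 → c = 010010101, weight = 4.
  m = 0011 → c = 011001011, weight = 5.
  m = 1011 → c = 011101001, weight = 5.
  m = 0111 → c = 100111111, weight = 7.
  m = 1111 → c = 100011101, weight = 5.
Tally weights:
  weight 0: 1 codewords.
  weight 2: 1 codewords.
  weight 3: 1 codewords.
  weight 4: 3 codewords.
  weight 5: 6 codewords.
  weight 6: 3 codewords.
  weight 7: 1 codewords.
Minimum distance d = smallest w > 0 with A_w > 0 = 2.
Sanity: Σ A_w = 16 = 2^4 = 16 ✓.


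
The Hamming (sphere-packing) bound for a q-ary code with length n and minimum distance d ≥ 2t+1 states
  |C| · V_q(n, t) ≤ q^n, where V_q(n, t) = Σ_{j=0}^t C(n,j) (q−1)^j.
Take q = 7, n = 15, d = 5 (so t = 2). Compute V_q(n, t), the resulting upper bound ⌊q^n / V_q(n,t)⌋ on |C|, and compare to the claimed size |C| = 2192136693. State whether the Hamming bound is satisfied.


V_q(n, t) = 3871, q^n = 4747561509943, Hamming bound = 1226443169, |C| = 2192136693 > bound (violated).

Step 1: Compute V_q(n, t) = Σ_{j=0}^2 C(n, j) (q−1)^j.
  j = 0: C(15,0)·(6)^0 = 1·1 = 1.
  j = 1: C(15,1)·(6)^1 = 15·6 = 90.
  j = 2: C(15,2)·(6)^2 = 105·36 = 3780.
  V_q(n, t) = 1 + 90 + 3780 = 3871.
Step 2: q^n = 7^15 = 4747561509943.
Step 3: Hamming bound ⌊q^n / V_q(n,t)⌋ = ⌊4747561509943/3871⌋ = 1226443169.
Step 4: Compare |C| = 2192136693 to 1226443169: violated.
The claimed |C| lies above the Hamming bound, so no 7-ary code of length 15 with d ≥ 5 can have 2192136693 codewords.


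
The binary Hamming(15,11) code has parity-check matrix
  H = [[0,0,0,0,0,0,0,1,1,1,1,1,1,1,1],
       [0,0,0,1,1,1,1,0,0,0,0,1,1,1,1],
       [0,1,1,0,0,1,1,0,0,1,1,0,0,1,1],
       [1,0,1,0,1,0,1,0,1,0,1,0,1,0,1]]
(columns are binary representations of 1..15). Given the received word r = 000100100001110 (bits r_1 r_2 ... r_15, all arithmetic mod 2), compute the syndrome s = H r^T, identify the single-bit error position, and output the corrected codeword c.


s = (1, 1, 0, 0)^T, error position = 12, corrected codeword c = 000100100000110

Compute s = H r^T mod 2 one row at a time:
  s_1 = 0 + 0 + 0 + 0 + 1 + 1 + 1 + 0 = 3 ≡ 1 (mod 2).
  s_2 = 1 + 0 + 0 + 1 + 1 + 1 + 1 + 0 = 5 ≡ 1 (mod 2).
  s_3 = 0 + 0 + 0 + 1 + 0 + 0 + 1 + 0 = 2 ≡ 0 (mod 2).
  s_4 = 0 + 0 + 0 + 1 + 0 + 0 + 1 + 0 = 2 ≡ 0 (mod 2).
s = (1, 1, 0, 0)^T — this equals column 12 of H (binary 1100), so error is at position 12.
Correct: flip bit 12 of r = 000100100001110 to get c = 000100100000110.


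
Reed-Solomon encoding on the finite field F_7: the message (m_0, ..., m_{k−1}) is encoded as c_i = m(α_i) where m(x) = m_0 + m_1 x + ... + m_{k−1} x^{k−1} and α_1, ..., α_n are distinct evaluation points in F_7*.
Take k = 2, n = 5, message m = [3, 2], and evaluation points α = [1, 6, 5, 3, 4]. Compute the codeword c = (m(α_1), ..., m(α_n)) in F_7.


c = [5, 1, 6, 2, 4]

Message polynomial: m(x) = 3 + 2·x (mod 7).
For each evaluation point α_i, compute m(α_i) mod 7:
  α_1 = 1: Horner steps 2 → 5, so m(1) = 5.
  α_2 = 6: Horner steps 2 → 1, so m(6) = 1.
  α_3 = 5: Horner steps 2 → 6, so m(5) = 6.
  α_4 = 3: Horner steps 2 → 2, so m(3) = 2.
  α_5 = 4: Horner steps 2 → 4, so m(4) = 4.
Codeword c = [5, 1, 6, 2, 4] ∈ F_7^5.


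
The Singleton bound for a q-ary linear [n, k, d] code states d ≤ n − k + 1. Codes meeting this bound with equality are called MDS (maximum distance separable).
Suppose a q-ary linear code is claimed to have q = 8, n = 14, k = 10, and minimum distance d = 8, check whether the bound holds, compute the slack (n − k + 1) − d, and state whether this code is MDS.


Singleton RHS = n − k + 1 = 5, slack = -3, bound violated (no such code; not MDS).

Singleton bound: d ≤ n − k + 1.
Here n = 14, k = 10, so n − k + 1 = 5.
Given d = 8, check d ≤ 5: NO.
Slack = (n − k + 1) − d = -3.
The slack is negative: d = 8 exceeds n − k + 1 = 5 by 3, so the Singleton bound is violated and no linear [14, 10, 8]_8 code can exist. In particular it is not MDS (MDS requires d = n − k + 1 exactly).
Description: the claimed parameters are [14, 10, 8]_8; such a code would be impossible (violates the Singleton bound).


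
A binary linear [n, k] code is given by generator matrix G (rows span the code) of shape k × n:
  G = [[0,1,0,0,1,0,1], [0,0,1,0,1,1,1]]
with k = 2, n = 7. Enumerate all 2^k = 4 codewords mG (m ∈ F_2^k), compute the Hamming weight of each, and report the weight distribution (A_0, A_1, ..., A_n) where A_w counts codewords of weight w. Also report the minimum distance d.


Weight distribution: A_0 = 1, A_3 = 2, A_4 = 1. Minimum distance d = 3.

Enumerate all 2^2 = 4 messages m ∈ F_2^2.
For each, compute codeword c = mG in F_2^7, then tally its weight.
  m = 00 → c = 0000000, weight = 0.
  m = 10 → c = 0100101, weight = 3.
  m = 01 → c = 0010111, weight = 4.
  m = 11 → c = 0110010, weight = 3.
Tally weights:
  weight 0: 1 codewords.
  weight 3: 2 codewords.
  weight 4: 1 codewords.
Minimum distance d = smallest w > 0 with A_w > 0 = 3.
Sanity: Σ A_w = 4 = 2^2 = 4 ✓.


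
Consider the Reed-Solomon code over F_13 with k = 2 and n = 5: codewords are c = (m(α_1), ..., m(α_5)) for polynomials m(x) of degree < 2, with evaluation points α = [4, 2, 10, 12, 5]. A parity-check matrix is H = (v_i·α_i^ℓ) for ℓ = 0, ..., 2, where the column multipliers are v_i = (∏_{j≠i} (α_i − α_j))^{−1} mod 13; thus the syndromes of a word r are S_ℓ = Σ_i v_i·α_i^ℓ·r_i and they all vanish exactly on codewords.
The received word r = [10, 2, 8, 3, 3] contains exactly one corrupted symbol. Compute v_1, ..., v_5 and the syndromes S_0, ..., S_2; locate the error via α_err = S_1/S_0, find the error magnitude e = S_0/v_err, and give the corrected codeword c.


S = (2, 10, 11), error at position 5, error magnitude e = 2, c = [10, 2, 8, 3, 1].

Step 1: column multipliers v_i = (∏_{j≠i}(α_i − α_j))^{−1} mod 13.
  i = 1 (α = 4): (4−2)(4−10)(4−12)(4−5) = 2·(−6)·(−8)·(−1) = −96 ≡ 8, so v_1 = 8^{−1} = 5 (mod 13).
  i = 2 (α = 2): (2−4)(2−10)(2−12)(2−5) = (−2)·(−8)·(−10)·(−3) = 480 ≡ 12, so v_2 = 12^{−1} = 12 (mod 13).
  i = 3 (α = 10): (10−4)(10−2)(10−12)(10−5) = 6·8·(−2)·5 = −480 ≡ 1, so v_3 = 1^{−1} = 1 (mod 13).
  i = 4 (α = 12): (12−4)(12−2)(12−10)(12−5) = 8·10·2·7 = 1120 ≡ 2, so v_4 = 2^{−1} = 7 (mod 13).
  i = 5 (α = 5): (5−4)(5−2)(5−10)(5−12) = 1·3·(−5)·(−7) = 105 ≡ 1, so v_5 = 1^{−1} = 1 (mod 13).
  v = [5, 12, 1, 7, 1].
Step 2: syndromes of r = [10, 2, 8, 3, 3] (all sums mod 13).
  S_0 = Σ v_i r_i = 5·10 + 12·2 + 1·8 + 7·3 + 1·3 = 106 ≡ 2.
  S_1 = Σ v_i α_i r_i = 5·4·10 + 12·2·2 + 1·10·8 + 7·12·3 + 1·5·3 = 595 ≡ 10.
  α_i^2 mod 13 = [3, 4, 9, 1, 12].
  S_2 = Σ v_i α_i^2 r_i = 5·3·10 + 12·4·2 + 1·9·8 + 7·1·3 + 1·12·3 = 375 ≡ 11.
  S = (2, 10, 11) ≠ 0, so r is not a codeword (an error is present).
Step 3: locate the error. For a single error e at position i, S_ℓ = v_i·e·α_i^ℓ, so α_err = S_1/S_0.
  S_0^{−1} = 2^{−1} = 7 (mod 13), so α_err = 10·7 = 70 ≡ 5 = α_5. Error position i = 5.
  Consistency check: S_2/S_1 = 11·4 = 44 ≡ 5 = α_err ✓ (single-error assumption holds).
Step 4: error magnitude e = S_0/v_5 = S_0·∏_{j≠5}(α_5 − α_j) = 2·1 = 2 ≡ 2 (mod 13).
Step 5: correct position 5: c_5 = r_5 − e = 3 − 2 ≡ 1 (mod 13). Hence c = [10, 2, 8, 3, 1].
  Check: interpolating c through the α_i gives m(x) = 7 + 4·x (degree < 2) with m(α_i) = c_i for every i, so c is indeed a codeword.


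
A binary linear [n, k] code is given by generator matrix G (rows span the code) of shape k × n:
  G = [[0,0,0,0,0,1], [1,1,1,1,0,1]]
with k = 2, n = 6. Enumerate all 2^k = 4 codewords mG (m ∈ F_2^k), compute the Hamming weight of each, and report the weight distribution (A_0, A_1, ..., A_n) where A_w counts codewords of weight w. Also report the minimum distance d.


Weight distribution: A_0 = 1, A_1 = 1, A_4 = 1, A_5 = 1. Minimum distance d = 1.

Enumerate all 2^2 = 4 messages m ∈ F_2^2.
For each, compute codeword c = mG in F_2^6, then tally its weight.
  m = 00 → c = 000000, weight = 0.
  m = 10 → c = 000001, weight = 1.
  m = 01 → c = 111101, weight = 5.
  m = 11 → c = 111100, weight = 4.
Tally weights:
  weight 0: 1 codewords.
  weight 1: 1 codewords.
  weight 4: 1 codewords.
  weight 5: 1 codewords.
Minimum distance d = smallest w > 0 with A_w > 0 = 1.
Sanity: Σ A_w = 4 = 2^2 = 4 ✓.
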